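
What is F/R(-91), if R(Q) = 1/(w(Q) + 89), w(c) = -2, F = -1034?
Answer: -89958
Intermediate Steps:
R(Q) = 1/87 (R(Q) = 1/(-2 + 89) = 1/87)
F/R(-91) = -1034/1/87 = -1034*87 = -89958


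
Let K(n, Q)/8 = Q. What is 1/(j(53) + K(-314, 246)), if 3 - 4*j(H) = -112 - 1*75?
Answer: 2/4031 ≈ 0.00049615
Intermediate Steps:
j(H) = 95/2 (j(H) = 3/4 - (-112 - 1*75)/4 = 3/4 - (-112 - 75)/4 = 3/4 - 1/4*(-187) = 3/4 + 187/4 = 95/2)
K(n, Q) = 8*Q
1/(j(53) + K(-314, 246)) = 1/(95/2 + 8*246) = 1/(95/2 + 1968) = 1/(4031/2) = 2/4031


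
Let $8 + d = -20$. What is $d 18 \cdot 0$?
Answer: $0$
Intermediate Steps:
$d = -28$ ($d = -8 - 20 = -28$)
$d 18 \cdot 0 = \left(-28\right) 18 \cdot 0 = \left(-504\right) 0 = 0$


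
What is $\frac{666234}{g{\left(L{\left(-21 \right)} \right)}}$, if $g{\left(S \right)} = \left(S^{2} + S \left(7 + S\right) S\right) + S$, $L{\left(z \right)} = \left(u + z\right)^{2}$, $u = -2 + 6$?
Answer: $\frac{333117}{12403013} \approx 0.026858$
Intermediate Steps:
$u = 4$
$L{\left(z \right)} = \left(4 + z\right)^{2}$
$g{\left(S \right)} = S + S^{2} + S^{2} \left(7 + S\right)$ ($g{\left(S \right)} = \left(S^{2} + S^{2} \left(7 + S\right)\right) + S = S + S^{2} + S^{2} \left(7 + S\right)$)
$\frac{666234}{g{\left(L{\left(-21 \right)} \right)}} = \frac{666234}{\left(4 - 21\right)^{2} \left(1 + \left(\left(4 - 21\right)^{2}\right)^{2} + 8 \left(4 - 21\right)^{2}\right)} = \frac{666234}{\left(-17\right)^{2} \left(1 + \left(\left(-17\right)^{2}\right)^{2} + 8 \left(-17\right)^{2}\right)} = \frac{666234}{289 \left(1 + 289^{2} + 8 \cdot 289\right)} = \frac{666234}{289 \left(1 + 83521 + 2312\right)} = \frac{666234}{289 \cdot 85834} = \frac{666234}{24806026} = 666234 \cdot \frac{1}{24806026} = \frac{333117}{12403013}$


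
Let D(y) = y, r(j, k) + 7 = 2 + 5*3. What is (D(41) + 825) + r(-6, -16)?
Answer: 876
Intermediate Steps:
r(j, k) = 10 (r(j, k) = -7 + (2 + 5*3) = -7 + (2 + 15) = -7 + 17 = 10)
(D(41) + 825) + r(-6, -16) = (41 + 825) + 10 = 866 + 10 = 876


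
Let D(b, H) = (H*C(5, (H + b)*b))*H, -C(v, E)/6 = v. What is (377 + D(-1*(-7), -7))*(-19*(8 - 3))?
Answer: 103835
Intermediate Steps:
C(v, E) = -6*v
D(b, H) = -30*H**2 (D(b, H) = (H*(-6*5))*H = (H*(-30))*H = (-30*H)*H = -30*H**2)
(377 + D(-1*(-7), -7))*(-19*(8 - 3)) = (377 - 30*(-7)**2)*(-19*(8 - 3)) = (377 - 30*49)*(-19*5) = (377 - 1470)*(-95) = -1093*(-95) = 103835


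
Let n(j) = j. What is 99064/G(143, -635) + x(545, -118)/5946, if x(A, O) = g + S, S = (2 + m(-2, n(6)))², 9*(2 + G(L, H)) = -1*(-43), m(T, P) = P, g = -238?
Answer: 883551091/24775 ≈ 35663.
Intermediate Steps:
G(L, H) = 25/9 (G(L, H) = -2 + (-1*(-43))/9 = -2 + (⅑)*43 = -2 + 43/9 = 25/9)
S = 64 (S = (2 + 6)² = 8² = 64)
x(A, O) = -174 (x(A, O) = -238 + 64 = -174)
99064/G(143, -635) + x(545, -118)/5946 = 99064/(25/9) - 174/5946 = 99064*(9/25) - 174*1/5946 = 891576/25 - 29/991 = 883551091/24775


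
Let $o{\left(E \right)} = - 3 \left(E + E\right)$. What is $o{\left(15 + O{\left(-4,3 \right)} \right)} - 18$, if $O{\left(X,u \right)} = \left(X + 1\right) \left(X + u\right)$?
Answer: $-126$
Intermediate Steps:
$O{\left(X,u \right)} = \left(1 + X\right) \left(X + u\right)$
$o{\left(E \right)} = - 6 E$ ($o{\left(E \right)} = - 3 \cdot 2 E = - 6 E$)
$o{\left(15 + O{\left(-4,3 \right)} \right)} - 18 = - 6 \left(15 + \left(-4 + 3 + \left(-4\right)^{2} - 12\right)\right) - 18 = - 6 \left(15 + \left(-4 + 3 + 16 - 12\right)\right) + \left(-18 + 0\right) = - 6 \left(15 + 3\right) - 18 = \left(-6\right) 18 - 18 = -108 - 18 = -126$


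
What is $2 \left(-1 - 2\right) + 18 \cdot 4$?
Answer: $66$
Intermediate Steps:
$2 \left(-1 - 2\right) + 18 \cdot 4 = 2 \left(-3\right) + 72 = -6 + 72 = 66$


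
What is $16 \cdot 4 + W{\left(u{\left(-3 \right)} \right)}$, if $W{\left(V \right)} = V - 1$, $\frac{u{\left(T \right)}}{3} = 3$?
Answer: $72$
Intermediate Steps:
$u{\left(T \right)} = 9$ ($u{\left(T \right)} = 3 \cdot 3 = 9$)
$W{\left(V \right)} = -1 + V$ ($W{\left(V \right)} = V - 1 = -1 + V$)
$16 \cdot 4 + W{\left(u{\left(-3 \right)} \right)} = 16 \cdot 4 + \left(-1 + 9\right) = 64 + 8 = 72$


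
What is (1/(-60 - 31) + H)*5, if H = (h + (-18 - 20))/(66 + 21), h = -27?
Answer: -30010/7917 ≈ -3.7906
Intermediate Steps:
H = -65/87 (H = (-27 + (-18 - 20))/(66 + 21) = (-27 - 38)/87 = -65*1/87 = -65/87 ≈ -0.74713)
(1/(-60 - 31) + H)*5 = (1/(-60 - 31) - 65/87)*5 = (1/(-91) - 65/87)*5 = (-1/91 - 65/87)*5 = -6002/7917*5 = -30010/7917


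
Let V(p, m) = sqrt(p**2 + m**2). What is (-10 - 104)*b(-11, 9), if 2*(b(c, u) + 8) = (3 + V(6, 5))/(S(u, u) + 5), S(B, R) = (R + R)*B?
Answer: 152133/167 - 57*sqrt(61)/167 ≈ 908.31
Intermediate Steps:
V(p, m) = sqrt(m**2 + p**2)
S(B, R) = 2*B*R (S(B, R) = (2*R)*B = 2*B*R)
b(c, u) = -8 + (3 + sqrt(61))/(2*(5 + 2*u**2)) (b(c, u) = -8 + ((3 + sqrt(5**2 + 6**2))/(2*u*u + 5))/2 = -8 + ((3 + sqrt(25 + 36))/(2*u**2 + 5))/2 = -8 + ((3 + sqrt(61))/(5 + 2*u**2))/2 = -8 + (3 + sqrt(61))/(2*(5 + 2*u**2)))
(-10 - 104)*b(-11, 9) = (-10 - 104)*((-77 + sqrt(61) - 32*9**2)/(2*(5 + 2*9**2))) = -57*(-77 + sqrt(61) - 32*81)/(5 + 2*81) = -57*(-77 + sqrt(61) - 2592)/(5 + 162) = -57*(-2669 + sqrt(61))/167 = -114*(-2669/334 + sqrt(61)/334) = 152133/167 - 57*sqrt(61)/167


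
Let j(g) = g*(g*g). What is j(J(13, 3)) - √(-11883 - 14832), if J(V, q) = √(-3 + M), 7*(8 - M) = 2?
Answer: 33*√231/49 - I*√26715 ≈ 10.236 - 163.45*I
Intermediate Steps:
M = 54/7 (M = 8 - ⅐*2 = 8 - 2/7 = 54/7 ≈ 7.7143)
J(V, q) = √231/7 (J(V, q) = √(-3 + 54/7) = √(33/7) = √231/7)
j(g) = g³ (j(g) = g*g² = g³)
j(J(13, 3)) - √(-11883 - 14832) = (√231/7)³ - √(-11883 - 14832) = 33*√231/49 - √(-26715) = 33*√231/49 - I*√26715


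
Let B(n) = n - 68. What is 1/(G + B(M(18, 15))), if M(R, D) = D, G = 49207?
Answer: 1/49154 ≈ 2.0344e-5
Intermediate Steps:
B(n) = -68 + n
1/(G + B(M(18, 15))) = 1/(49207 + (-68 + 15)) = 1/(49207 - 53) = 1/49154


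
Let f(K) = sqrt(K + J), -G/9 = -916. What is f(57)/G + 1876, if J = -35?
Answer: 1876 + sqrt(22)/8244 ≈ 1876.0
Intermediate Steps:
G = 8244 (G = -9*(-916) = 8244)
f(K) = sqrt(-35 + K) (f(K) = sqrt(K - 35) = sqrt(-35 + K))
f(57)/G + 1876 = sqrt(-35 + 57)/8244 + 1876 = sqrt(22)*(1/8244) + 1876 = sqrt(22)/8244 + 1876 = 1876 + sqrt(22)/8244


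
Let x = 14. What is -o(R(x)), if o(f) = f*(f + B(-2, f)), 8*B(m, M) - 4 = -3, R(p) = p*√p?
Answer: -2744 - 7*√14/4 ≈ -2750.5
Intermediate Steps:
R(p) = p^(3/2)
B(m, M) = ⅛ (B(m, M) = ½ + (⅛)*(-3) = ½ - 3/8 = ⅛)
o(f) = f*(⅛ + f) (o(f) = f*(f + ⅛) = f*(⅛ + f))
-o(R(x)) = -14^(3/2)*(⅛ + 14^(3/2)) = -14*√14*(⅛ + 14*√14)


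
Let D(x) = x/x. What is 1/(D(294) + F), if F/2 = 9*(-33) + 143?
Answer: -1/307 ≈ -0.0032573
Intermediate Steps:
D(x) = 1
F = -308 (F = 2*(9*(-33) + 143) = 2*(-297 + 143) = 2*(-154) = -308)
1/(D(294) + F) = 1/(1 - 308) = 1/(-307) = -1/307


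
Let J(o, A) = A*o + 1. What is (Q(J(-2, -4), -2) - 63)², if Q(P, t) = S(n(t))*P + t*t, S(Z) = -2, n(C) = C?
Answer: 5929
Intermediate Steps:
J(o, A) = 1 + A*o
Q(P, t) = t² - 2*P (Q(P, t) = -2*P + t*t = -2*P + t² = t² - 2*P)
(Q(J(-2, -4), -2) - 63)² = (((-2)² - 2*(1 - 4*(-2))) - 63)² = ((4 - 2*(1 + 8)) - 63)² = ((4 - 2*9) - 63)² = ((4 - 18) - 63)² = (-14 - 63)² = (-77)² = 5929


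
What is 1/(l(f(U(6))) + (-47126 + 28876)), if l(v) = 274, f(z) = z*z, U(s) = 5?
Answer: -1/17976 ≈ -5.5630e-5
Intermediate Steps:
f(z) = z**2
1/(l(f(U(6))) + (-47126 + 28876)) = 1/(274 + (-47126 + 28876)) = 1/(274 - 18250) = 1/(-17976) = -1/17976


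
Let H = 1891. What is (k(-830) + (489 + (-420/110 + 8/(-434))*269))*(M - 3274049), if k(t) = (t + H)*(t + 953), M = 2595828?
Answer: -210393921938842/2387 ≈ -8.8142e+10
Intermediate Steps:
k(t) = (953 + t)*(1891 + t) (k(t) = (t + 1891)*(t + 953) = (1891 + t)*(953 + t) = (953 + t)*(1891 + t))
(k(-830) + (489 + (-420/110 + 8/(-434))*269))*(M - 3274049) = ((1802123 + (-830)² + 2844*(-830)) + (489 + (-420/110 + 8/(-434))*269))*(2595828 - 3274049) = ((1802123 + 688900 - 2360520) + (489 + (-420*1/110 + 8*(-1/434))*269))*(-678221) = (130503 + (489 + (-42/11 - 4/217)*269))*(-678221) = (130503 + (489 - 9158/2387*269))*(-678221) = (130503 + (489 - 2463502/2387))*(-678221) = (130503 - 1296259/2387)*(-678221) = (310214402/2387)*(-678221) = -210393921938842/2387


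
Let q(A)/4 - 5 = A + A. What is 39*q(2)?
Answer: 1404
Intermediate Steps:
q(A) = 20 + 8*A (q(A) = 20 + 4*(A + A) = 20 + 4*(2*A) = 20 + 8*A)
39*q(2) = 39*(20 + 8*2) = 39*(20 + 16) = 39*36 = 1404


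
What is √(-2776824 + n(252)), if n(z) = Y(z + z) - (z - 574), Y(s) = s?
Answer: I*√2775998 ≈ 1666.1*I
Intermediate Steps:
n(z) = 574 + z (n(z) = (z + z) - (z - 574) = 2*z - (-574 + z) = 2*z + (574 - z) = 574 + z)
√(-2776824 + n(252)) = √(-2776824 + (574 + 252)) = √(-2776824 + 826) = √(-2775998) = I*√2775998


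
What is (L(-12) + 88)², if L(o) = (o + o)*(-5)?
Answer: 43264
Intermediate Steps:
L(o) = -10*o (L(o) = (2*o)*(-5) = -10*o)
(L(-12) + 88)² = (-10*(-12) + 88)² = (120 + 88)² = 208² = 43264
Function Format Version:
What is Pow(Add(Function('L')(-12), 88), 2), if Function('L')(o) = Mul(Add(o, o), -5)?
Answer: 43264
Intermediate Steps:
Function('L')(o) = Mul(-10, o) (Function('L')(o) = Mul(Mul(2, o), -5) = Mul(-10, o))
Pow(Add(Function('L')(-12), 88), 2) = Pow(Add(Mul(-10, -12), 88), 2) = Pow(Add(120, 88), 2) = Pow(208, 2) = 43264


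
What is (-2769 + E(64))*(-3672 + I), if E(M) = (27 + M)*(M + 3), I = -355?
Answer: -13401856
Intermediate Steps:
E(M) = (3 + M)*(27 + M) (E(M) = (27 + M)*(3 + M) = (3 + M)*(27 + M))
(-2769 + E(64))*(-3672 + I) = (-2769 + (81 + 64**2 + 30*64))*(-3672 - 355) = (-2769 + (81 + 4096 + 1920))*(-4027) = (-2769 + 6097)*(-4027) = 3328*(-4027) = -13401856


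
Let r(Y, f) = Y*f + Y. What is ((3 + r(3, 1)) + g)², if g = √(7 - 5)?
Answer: (9 + √2)² ≈ 108.46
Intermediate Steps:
g = √2 ≈ 1.4142
r(Y, f) = Y + Y*f
((3 + r(3, 1)) + g)² = ((3 + 3*(1 + 1)) + √2)² = ((3 + 3*2) + √2)² = ((3 + 6) + √2)² = (9 + √2)²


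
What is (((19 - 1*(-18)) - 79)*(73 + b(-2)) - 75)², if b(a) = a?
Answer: 9345249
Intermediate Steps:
(((19 - 1*(-18)) - 79)*(73 + b(-2)) - 75)² = (((19 - 1*(-18)) - 79)*(73 - 2) - 75)² = (((19 + 18) - 79)*71 - 75)² = ((37 - 79)*71 - 75)² = (-42*71 - 75)² = (-2982 - 75)² = (-3057)² = 9345249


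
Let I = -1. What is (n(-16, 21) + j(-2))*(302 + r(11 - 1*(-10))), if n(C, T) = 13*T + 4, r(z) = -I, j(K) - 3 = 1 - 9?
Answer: 82416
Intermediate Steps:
j(K) = -5 (j(K) = 3 + (1 - 9) = 3 - 8 = -5)
r(z) = 1 (r(z) = -1*(-1) = 1)
n(C, T) = 4 + 13*T
(n(-16, 21) + j(-2))*(302 + r(11 - 1*(-10))) = ((4 + 13*21) - 5)*(302 + 1) = ((4 + 273) - 5)*303 = (277 - 5)*303 = 272*303 = 82416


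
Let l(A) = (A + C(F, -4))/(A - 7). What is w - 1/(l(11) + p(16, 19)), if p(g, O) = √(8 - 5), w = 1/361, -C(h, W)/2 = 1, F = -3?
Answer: -4321/3971 + 16*√3/33 ≈ -0.24836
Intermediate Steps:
C(h, W) = -2 (C(h, W) = -2*1 = -2)
l(A) = (-2 + A)/(-7 + A) (l(A) = (A - 2)/(A - 7) = (-2 + A)/(-7 + A))
w = 1/361 ≈ 0.0027701
p(g, O) = √3
w - 1/(l(11) + p(16, 19)) = 1/361 - 1/((-2 + 11)/(-7 + 11) + √3) = 1/361 - 1/(9/4 + √3)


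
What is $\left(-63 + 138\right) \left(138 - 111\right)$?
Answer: $2025$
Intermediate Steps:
$\left(-63 + 138\right) \left(138 - 111\right) = 75 \cdot 27 = 2025$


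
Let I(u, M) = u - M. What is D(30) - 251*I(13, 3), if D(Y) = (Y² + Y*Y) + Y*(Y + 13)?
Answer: 580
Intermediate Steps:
D(Y) = 2*Y² + Y*(13 + Y) (D(Y) = (Y² + Y²) + Y*(13 + Y) = 2*Y² + Y*(13 + Y))
D(30) - 251*I(13, 3) = 30*(13 + 3*30) - 251*(13 - 1*3) = 30*(13 + 90) - 251*(13 - 3) = 30*103 - 251*10 = 3090 - 2510 = 580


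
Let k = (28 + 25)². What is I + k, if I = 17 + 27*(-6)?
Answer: 2664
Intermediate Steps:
I = -145 (I = 17 - 162 = -145)
k = 2809 (k = 53² = 2809)
I + k = -145 + 2809 = 2664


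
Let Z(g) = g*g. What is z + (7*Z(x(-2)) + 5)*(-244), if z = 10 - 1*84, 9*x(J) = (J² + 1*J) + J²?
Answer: -18478/9 ≈ -2053.1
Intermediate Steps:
x(J) = J/9 + 2*J²/9 (x(J) = ((J² + 1*J) + J²)/9 = ((J² + J) + J²)/9 = ((J + J²) + J²)/9 = (J + 2*J²)/9 = J/9 + 2*J²/9)
Z(g) = g²
z = -74 (z = 10 - 84 = -74)
z + (7*Z(x(-2)) + 5)*(-244) = -74 + (7*((⅑)*(-2)*(1 + 2*(-2)))² + 5)*(-244) = -74 + (7*((⅑)*(-2)*(1 - 4))² + 5)*(-244) = -74 + (7*((⅑)*(-2)*(-3))² + 5)*(-244) = -74 + (7*(⅔)² + 5)*(-244) = -74 + (7*(4/9) + 5)*(-244) = -74 + (28/9 + 5)*(-244) = -74 + (73/9)*(-244) = -74 - 17812/9 = -18478/9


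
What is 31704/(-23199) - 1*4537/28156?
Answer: -332637229/217730348 ≈ -1.5277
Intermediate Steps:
31704/(-23199) - 1*4537/28156 = 31704*(-1/23199) - 4537*1/28156 = -10568/7733 - 4537/28156 = -332637229/217730348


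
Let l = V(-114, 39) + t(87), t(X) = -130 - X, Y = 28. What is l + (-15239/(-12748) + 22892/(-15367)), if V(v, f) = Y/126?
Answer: -382716850243/1763086644 ≈ -217.07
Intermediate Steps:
V(v, f) = 2/9 (V(v, f) = 28/126 = 28*(1/126) = 2/9)
l = -1951/9 (l = 2/9 + (-130 - 1*87) = 2/9 + (-130 - 87) = 2/9 - 217 = -1951/9 ≈ -216.78)
l + (-15239/(-12748) + 22892/(-15367)) = -1951/9 + (-15239/(-12748) + 22892/(-15367)) = -1951/9 + (-15239*(-1/12748) + 22892*(-1/15367)) = -1951/9 + (15239/12748 - 22892/15367) = -1951/9 - 57649503/195898516 = -382716850243/1763086644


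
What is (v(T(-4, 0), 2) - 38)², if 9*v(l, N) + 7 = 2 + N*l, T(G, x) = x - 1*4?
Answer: 126025/81 ≈ 1555.9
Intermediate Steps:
T(G, x) = -4 + x (T(G, x) = x - 4 = -4 + x)
v(l, N) = -5/9 + N*l/9 (v(l, N) = -7/9 + (2 + N*l)/9 = -7/9 + (2/9 + N*l/9) = -5/9 + N*l/9)
(v(T(-4, 0), 2) - 38)² = ((-5/9 + (⅑)*2*(-4 + 0)) - 38)² = ((-5/9 + (⅑)*2*(-4)) - 38)² = ((-5/9 - 8/9) - 38)² = (-13/9 - 38)² = (-355/9)² = 126025/81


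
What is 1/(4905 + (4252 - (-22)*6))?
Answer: 1/9289 ≈ 0.00010765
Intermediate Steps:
1/(4905 + (4252 - (-22)*6)) = 1/(4905 + (4252 - 1*(-132))) = 1/(4905 + (4252 + 132)) = 1/(4905 + 4384) = 1/9289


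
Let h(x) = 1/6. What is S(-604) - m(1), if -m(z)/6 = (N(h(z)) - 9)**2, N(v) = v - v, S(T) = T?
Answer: -118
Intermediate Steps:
h(x) = 1/6 (h(x) = 1*(1/6) = 1/6)
N(v) = 0
m(z) = -486 (m(z) = -6*(0 - 9)**2 = -6*(-9)**2 = -6*81 = -486)
S(-604) - m(1) = -604 - 1*(-486) = -604 + 486 = -118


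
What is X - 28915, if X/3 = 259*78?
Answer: 31691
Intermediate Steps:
X = 60606 (X = 3*(259*78) = 3*20202 = 60606)
X - 28915 = 60606 - 28915 = 31691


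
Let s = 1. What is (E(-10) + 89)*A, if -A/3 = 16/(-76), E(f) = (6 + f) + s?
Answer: 1032/19 ≈ 54.316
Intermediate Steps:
E(f) = 7 + f (E(f) = (6 + f) + 1 = 7 + f)
A = 12/19 (A = -48/(-76) = -48*(-1)/76 = -3*(-4/19) = 12/19 ≈ 0.63158)
(E(-10) + 89)*A = ((7 - 10) + 89)*(12/19) = (-3 + 89)*(12/19) = 86*(12/19) = 1032/19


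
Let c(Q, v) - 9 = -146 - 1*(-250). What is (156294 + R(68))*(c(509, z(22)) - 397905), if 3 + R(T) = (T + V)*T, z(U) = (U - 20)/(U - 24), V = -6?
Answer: -63848400544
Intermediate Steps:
z(U) = (-20 + U)/(-24 + U)
c(Q, v) = 113 (c(Q, v) = 9 + (-146 - 1*(-250)) = 9 + (-146 + 250) = 9 + 104 = 113)
R(T) = -3 + T*(-6 + T) (R(T) = -3 + (T - 6)*T = -3 + (-6 + T)*T = -3 + T*(-6 + T))
(156294 + R(68))*(c(509, z(22)) - 397905) = (156294 + (-3 + 68**2 - 6*68))*(113 - 397905) = (156294 + (-3 + 4624 - 408))*(-397792) = (156294 + 4213)*(-397792) = 160507*(-397792) = -63848400544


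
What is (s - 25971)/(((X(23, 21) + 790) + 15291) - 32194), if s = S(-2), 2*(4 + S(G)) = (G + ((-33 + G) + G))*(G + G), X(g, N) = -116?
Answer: 25897/16229 ≈ 1.5957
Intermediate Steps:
S(G) = -4 + G*(-33 + 3*G) (S(G) = -4 + ((G + ((-33 + G) + G))*(G + G))/2 = -4 + ((G + (-33 + 2*G))*(2*G))/2 = -4 + ((-33 + 3*G)*(2*G))/2 = -4 + (2*G*(-33 + 3*G))/2 = -4 + G*(-33 + 3*G))
s = 74 (s = -4 - 33*(-2) + 3*(-2)**2 = -4 + 66 + 3*4 = -4 + 66 + 12 = 74)
(s - 25971)/(((X(23, 21) + 790) + 15291) - 32194) = (74 - 25971)/(((-116 + 790) + 15291) - 32194) = -25897/((674 + 15291) - 32194) = -25897/(15965 - 32194) = -25897/(-16229) = -25897*(-1/16229) = 25897/16229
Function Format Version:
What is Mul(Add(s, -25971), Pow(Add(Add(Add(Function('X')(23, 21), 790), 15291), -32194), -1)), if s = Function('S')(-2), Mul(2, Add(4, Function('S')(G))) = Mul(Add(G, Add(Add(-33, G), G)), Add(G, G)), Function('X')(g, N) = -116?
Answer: Rational(25897, 16229) ≈ 1.5957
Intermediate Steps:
Function('S')(G) = Add(-4, Mul(G, Add(-33, Mul(3, G)))) (Function('S')(G) = Add(-4, Mul(Rational(1, 2), Mul(Add(G, Add(Add(-33, G), G)), Add(G, G)))) = Add(-4, Mul(Rational(1, 2), Mul(Add(G, Add(-33, Mul(2, G))), Mul(2, G)))) = Add(-4, Mul(Rational(1, 2), Mul(Add(-33, Mul(3, G)), Mul(2, G)))) = Add(-4, Mul(Rational(1, 2), Mul(2, G, Add(-33, Mul(3, G))))) = Add(-4, Mul(G, Add(-33, Mul(3, G)))))
s = 74 (s = Add(-4, Mul(-33, -2), Mul(3, Pow(-2, 2))) = Add(-4, 66, Mul(3, 4)) = Add(-4, 66, 12) = 74)
Mul(Add(s, -25971), Pow(Add(Add(Add(Function('X')(23, 21), 790), 15291), -32194), -1)) = Mul(Add(74, -25971), Pow(Add(Add(Add(-116, 790), 15291), -32194), -1)) = Mul(-25897, Pow(Add(Add(674, 15291), -32194), -1)) = Mul(-25897, Pow(Add(15965, -32194), -1)) = Mul(-25897, Pow(-16229, -1)) = Mul(-25897, Rational(-1, 16229)) = Rational(25897, 16229)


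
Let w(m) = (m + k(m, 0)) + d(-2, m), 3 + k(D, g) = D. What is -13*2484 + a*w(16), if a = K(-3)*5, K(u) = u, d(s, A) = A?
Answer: -32967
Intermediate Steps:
k(D, g) = -3 + D
w(m) = -3 + 3*m (w(m) = (m + (-3 + m)) + m = (-3 + 2*m) + m = -3 + 3*m)
a = -15 (a = -3*5 = -15)
-13*2484 + a*w(16) = -13*2484 - 15*(-3 + 3*16) = -32292 - 15*(-3 + 48) = -32292 - 15*45 = -32292 - 675 = -32967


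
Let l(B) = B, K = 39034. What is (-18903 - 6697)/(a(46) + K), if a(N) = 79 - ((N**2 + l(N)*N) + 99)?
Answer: -12800/17391 ≈ -0.73601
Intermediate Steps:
a(N) = -20 - 2*N**2 (a(N) = 79 - ((N**2 + N*N) + 99) = 79 - ((N**2 + N**2) + 99) = 79 - (2*N**2 + 99) = 79 - (99 + 2*N**2) = 79 + (-99 - 2*N**2) = -20 - 2*N**2)
(-18903 - 6697)/(a(46) + K) = (-18903 - 6697)/((-20 - 2*46**2) + 39034) = -25600/((-20 - 2*2116) + 39034) = -25600/((-20 - 4232) + 39034) = -25600/(-4252 + 39034) = -25600/34782 = -25600*1/34782 = -12800/17391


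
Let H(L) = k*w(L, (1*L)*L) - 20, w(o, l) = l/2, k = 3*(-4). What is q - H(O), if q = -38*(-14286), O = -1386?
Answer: 12068864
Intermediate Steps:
k = -12
w(o, l) = l/2 (w(o, l) = l*(½) = l/2)
H(L) = -20 - 6*L² (H(L) = -6*(1*L)*L - 20 = -6*L*L - 20 = -6*L² - 20 = -20 - 6*L²)
q = 542868
q - H(O) = 542868 - (-20 - 6*(-1386)²) = 542868 - (-20 - 6*1920996) = 542868 - (-20 - 11525976) = 542868 - 1*(-11525996) = 542868 + 11525996 = 12068864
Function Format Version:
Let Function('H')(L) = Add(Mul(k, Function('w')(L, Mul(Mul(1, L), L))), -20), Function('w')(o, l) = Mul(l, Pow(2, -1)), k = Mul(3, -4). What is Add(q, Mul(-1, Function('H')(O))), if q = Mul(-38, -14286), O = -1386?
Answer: 12068864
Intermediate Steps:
k = -12
Function('w')(o, l) = Mul(Rational(1, 2), l) (Function('w')(o, l) = Mul(l, Rational(1, 2)) = Mul(Rational(1, 2), l))
Function('H')(L) = Add(-20, Mul(-6, Pow(L, 2))) (Function('H')(L) = Add(Mul(-12, Mul(Rational(1, 2), Mul(Mul(1, L), L))), -20) = Add(Mul(-12, Mul(Rational(1, 2), Mul(L, L))), -20) = Add(Mul(-12, Mul(Rational(1, 2), Pow(L, 2))), -20) = Add(Mul(-6, Pow(L, 2)), -20) = Add(-20, Mul(-6, Pow(L, 2))))
q = 542868
Add(q, Mul(-1, Function('H')(O))) = Add(542868, Mul(-1, Add(-20, Mul(-6, Pow(-1386, 2))))) = Add(542868, Mul(-1, Add(-20, Mul(-6, 1920996)))) = Add(542868, Mul(-1, Add(-20, -11525976))) = Add(542868, Mul(-1, -11525996)) = Add(542868, 11525996) = 12068864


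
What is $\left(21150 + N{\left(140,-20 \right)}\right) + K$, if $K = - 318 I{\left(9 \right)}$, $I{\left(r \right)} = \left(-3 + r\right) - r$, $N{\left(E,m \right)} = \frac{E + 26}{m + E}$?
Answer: $\frac{1326323}{60} \approx 22105.0$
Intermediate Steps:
$N{\left(E,m \right)} = \frac{26 + E}{E + m}$
$I{\left(r \right)} = -3$
$K = 954$ ($K = \left(-318\right) \left(-3\right) = 954$)
$\left(21150 + N{\left(140,-20 \right)}\right) + K = \left(21150 + \frac{26 + 140}{140 - 20}\right) + 954 = \left(21150 + \frac{1}{120} \cdot 166\right) + 954 = \left(21150 + \frac{83}{60}\right) + 954 = \frac{1269083}{60} + 954 = \frac{1326323}{60}$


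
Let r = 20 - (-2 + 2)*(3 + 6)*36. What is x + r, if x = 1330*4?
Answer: 5340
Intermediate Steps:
x = 5320
r = 20 (r = 20 - 0*9*36 = 20 - 1*0*36 = 20 + 0*36 = 20 + 0 = 20)
x + r = 5320 + 20 = 5340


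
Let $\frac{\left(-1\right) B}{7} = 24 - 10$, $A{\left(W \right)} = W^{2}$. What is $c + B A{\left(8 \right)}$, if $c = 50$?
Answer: $-6222$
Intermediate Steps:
$B = -98$ ($B = - 7 \left(24 - 10\right) = \left(-7\right) 14 = -98$)
$c + B A{\left(8 \right)} = 50 - 98 \cdot 8^{2} = 50 - 6272 = -6222$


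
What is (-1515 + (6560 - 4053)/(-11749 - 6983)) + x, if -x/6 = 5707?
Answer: -669802631/18732 ≈ -35757.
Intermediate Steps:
x = -34242 (x = -6*5707 = -34242)
(-1515 + (6560 - 4053)/(-11749 - 6983)) + x = (-1515 + (6560 - 4053)/(-11749 - 6983)) - 34242 = (-1515 + 2507/(-18732)) - 34242 = (-1515 + 2507*(-1/18732)) - 34242 = (-1515 - 2507/18732) - 34242 = -28381487/18732 - 34242 = -669802631/18732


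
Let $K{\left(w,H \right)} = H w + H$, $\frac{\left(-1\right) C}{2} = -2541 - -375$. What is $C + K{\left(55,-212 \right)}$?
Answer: $-7540$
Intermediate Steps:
$C = 4332$ ($C = - 2 \left(-2541 - -375\right) = - 2 \left(-2541 + 375\right) = \left(-2\right) \left(-2166\right) = 4332$)
$K{\left(w,H \right)} = H + H w$
$C + K{\left(55,-212 \right)} = 4332 - 212 \left(1 + 55\right) = 4332 - 11872 = -7540$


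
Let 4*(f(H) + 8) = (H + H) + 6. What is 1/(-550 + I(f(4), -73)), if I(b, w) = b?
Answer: -2/1109 ≈ -0.0018034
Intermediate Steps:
f(H) = -13/2 + H/2 (f(H) = -8 + ((H + H) + 6)/4 = -8 + (2*H + 6)/4 = -8 + (6 + 2*H)/4 = -8 + (3/2 + H/2) = -13/2 + H/2)
1/(-550 + I(f(4), -73)) = 1/(-550 + (-13/2 + (½)*4)) = 1/(-550 + (-13/2 + 2)) = 1/(-550 - 9/2) = 1/(-1109/2) = -2/1109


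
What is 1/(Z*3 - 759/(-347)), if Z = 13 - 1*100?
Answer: -347/89808 ≈ -0.0038638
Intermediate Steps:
Z = -87 (Z = 13 - 100 = -87)
1/(Z*3 - 759/(-347)) = 1/(-87*3 - 759/(-347)) = 1/(-261 - 759*(-1/347)) = 1/(-261 + 759/347) = 1/(-89808/347) = -347/89808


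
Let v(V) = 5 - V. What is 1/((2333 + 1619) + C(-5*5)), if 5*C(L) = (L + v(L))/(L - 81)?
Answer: 106/418911 ≈ 0.00025304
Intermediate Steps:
C(L) = 1/(-81 + L) (C(L) = ((L + (5 - L))/(L - 81))/5 = (5/(-81 + L))/5 = 1/(-81 + L))
1/((2333 + 1619) + C(-5*5)) = 1/((2333 + 1619) + 1/(-81 - 5*5)) = 1/(3952 + 1/(-81 - 25)) = 1/(3952 + 1/(-106)) = 1/(3952 - 1/106) = 1/(418911/106) = 106/418911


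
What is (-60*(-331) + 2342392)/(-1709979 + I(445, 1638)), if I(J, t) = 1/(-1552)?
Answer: -3666215104/2653887409 ≈ -1.3815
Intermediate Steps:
I(J, t) = -1/1552
(-60*(-331) + 2342392)/(-1709979 + I(445, 1638)) = (-60*(-331) + 2342392)/(-1709979 - 1/1552) = (19860 + 2342392)/(-2653887409/1552) = 2362252*(-1552/2653887409) = -3666215104/2653887409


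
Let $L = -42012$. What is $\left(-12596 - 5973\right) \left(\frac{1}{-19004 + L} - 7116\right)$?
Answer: $\frac{8062471454633}{61016} \approx 1.3214 \cdot 10^{8}$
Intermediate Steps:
$\left(-12596 - 5973\right) \left(\frac{1}{-19004 + L} - 7116\right) = \left(-12596 - 5973\right) \left(\frac{1}{-19004 - 42012} - 7116\right) = - 18569 \left(\frac{1}{-61016} - 7116\right) = - 18569 \left(- \frac{1}{61016} - 7116\right) = \left(-18569\right) \left(- \frac{434189857}{61016}\right) = \frac{8062471454633}{61016}$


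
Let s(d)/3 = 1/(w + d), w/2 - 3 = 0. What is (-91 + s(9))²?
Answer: 206116/25 ≈ 8244.6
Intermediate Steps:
w = 6 (w = 6 + 2*0 = 6 + 0 = 6)
s(d) = 3/(6 + d)
(-91 + s(9))² = (-91 + 3/(6 + 9))² = (-91 + 3/15)² = (-91 + 3*(1/15))² = (-91 + ⅕)² = (-454/5)² = 206116/25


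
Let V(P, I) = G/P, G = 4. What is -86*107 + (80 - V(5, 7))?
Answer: -45614/5 ≈ -9122.8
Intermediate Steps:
V(P, I) = 4/P
-86*107 + (80 - V(5, 7)) = -86*107 + (80 - 4/5) = -9202 + (80 - 4/5) = -9202 + 396/5 = -45614/5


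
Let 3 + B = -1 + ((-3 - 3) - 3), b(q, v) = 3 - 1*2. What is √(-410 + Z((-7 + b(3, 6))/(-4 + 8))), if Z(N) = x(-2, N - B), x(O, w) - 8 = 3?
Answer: I*√399 ≈ 19.975*I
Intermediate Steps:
b(q, v) = 1 (b(q, v) = 3 - 2 = 1)
B = -13 (B = -3 + (-1 + ((-3 - 3) - 3)) = -3 + (-1 + (-6 - 3)) = -3 + (-1 - 9) = -3 - 10 = -13)
x(O, w) = 11 (x(O, w) = 8 + 3 = 11)
Z(N) = 11
√(-410 + Z((-7 + b(3, 6))/(-4 + 8))) = √(-410 + 11) = √(-399) = I*√399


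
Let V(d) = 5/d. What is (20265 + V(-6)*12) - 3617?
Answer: 16638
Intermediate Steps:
(20265 + V(-6)*12) - 3617 = (20265 + (5/(-6))*12) - 3617 = (20265 + (5*(-1/6))*12) - 3617 = (20265 - 5/6*12) - 3617 = (20265 - 10) - 3617 = 20255 - 3617 = 16638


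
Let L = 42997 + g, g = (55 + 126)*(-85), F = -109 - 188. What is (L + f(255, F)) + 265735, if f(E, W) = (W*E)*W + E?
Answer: 22786897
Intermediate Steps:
F = -297
g = -15385 (g = 181*(-85) = -15385)
f(E, W) = E + E*W² (f(E, W) = (E*W)*W + E = E*W² + E = E + E*W²)
L = 27612 (L = 42997 - 15385 = 27612)
(L + f(255, F)) + 265735 = (27612 + 255*(1 + (-297)²)) + 265735 = (27612 + 255*(1 + 88209)) + 265735 = (27612 + 255*88210) + 265735 = (27612 + 22493550) + 265735 = 22521162 + 265735 = 22786897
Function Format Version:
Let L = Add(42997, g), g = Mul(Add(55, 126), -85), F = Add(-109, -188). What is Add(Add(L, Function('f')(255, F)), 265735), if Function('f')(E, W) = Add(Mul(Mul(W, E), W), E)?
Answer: 22786897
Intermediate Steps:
F = -297
g = -15385 (g = Mul(181, -85) = -15385)
Function('f')(E, W) = Add(E, Mul(E, Pow(W, 2))) (Function('f')(E, W) = Add(Mul(Mul(E, W), W), E) = Add(Mul(E, Pow(W, 2)), E) = Add(E, Mul(E, Pow(W, 2))))
L = 27612 (L = Add(42997, -15385) = 27612)
Add(Add(L, Function('f')(255, F)), 265735) = Add(Add(27612, Mul(255, Add(1, Pow(-297, 2)))), 265735) = Add(Add(27612, Mul(255, Add(1, 88209))), 265735) = Add(Add(27612, Mul(255, 88210)), 265735) = Add(Add(27612, 22493550), 265735) = Add(22521162, 265735) = 22786897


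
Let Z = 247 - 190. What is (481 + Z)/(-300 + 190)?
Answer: -269/55 ≈ -4.8909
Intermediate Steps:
Z = 57
(481 + Z)/(-300 + 190) = (481 + 57)/(-300 + 190) = 538/(-110) = 538*(-1/110) = -269/55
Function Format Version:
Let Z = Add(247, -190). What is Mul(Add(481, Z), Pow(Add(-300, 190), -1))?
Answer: Rational(-269, 55) ≈ -4.8909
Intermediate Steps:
Z = 57
Mul(Add(481, Z), Pow(Add(-300, 190), -1)) = Mul(Add(481, 57), Pow(Add(-300, 190), -1)) = Mul(538, Pow(-110, -1)) = Mul(538, Rational(-1, 110)) = Rational(-269, 55)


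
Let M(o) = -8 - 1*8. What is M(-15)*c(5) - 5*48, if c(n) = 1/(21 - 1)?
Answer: -1204/5 ≈ -240.80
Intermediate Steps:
c(n) = 1/20
M(o) = -16 (M(o) = -8 - 8 = -16)
M(-15)*c(5) - 5*48 = -16*1/20 - 5*48 = -⅘ - 240 = -1204/5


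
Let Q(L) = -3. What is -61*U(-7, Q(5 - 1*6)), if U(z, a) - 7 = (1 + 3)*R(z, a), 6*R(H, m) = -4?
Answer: -793/3 ≈ -264.33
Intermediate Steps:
R(H, m) = -2/3 (R(H, m) = (1/6)*(-4) = -2/3)
U(z, a) = 13/3 (U(z, a) = 7 + (1 + 3)*(-2/3) = 7 + 4*(-2/3) = 7 - 8/3 = 13/3)
-61*U(-7, Q(5 - 1*6)) = -61*13/3 = -793/3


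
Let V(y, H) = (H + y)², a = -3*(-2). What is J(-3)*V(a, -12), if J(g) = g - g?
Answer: 0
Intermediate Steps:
J(g) = 0
a = 6
J(-3)*V(a, -12) = 0*(-12 + 6)² = 0*(-6)² = 0*36 = 0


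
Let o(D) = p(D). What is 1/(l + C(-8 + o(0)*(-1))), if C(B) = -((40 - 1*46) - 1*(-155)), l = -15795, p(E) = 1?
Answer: -1/15944 ≈ -6.2719e-5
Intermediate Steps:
o(D) = 1
C(B) = -149 (C(B) = -((40 - 46) + 155) = -(-6 + 155) = -1*149 = -149)
1/(l + C(-8 + o(0)*(-1))) = 1/(-15795 - 149) = 1/(-15944) = -1/15944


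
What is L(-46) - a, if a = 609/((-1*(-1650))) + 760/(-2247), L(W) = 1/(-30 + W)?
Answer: -2067283/46962300 ≈ -0.044020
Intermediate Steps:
a = 38141/1235850 (a = 609/1650 + 760*(-1/2247) = 609*(1/1650) - 760/2247 = 203/550 - 760/2247 = 38141/1235850 ≈ 0.030862)
L(-46) - a = 1/(-30 - 46) - 1*38141/1235850 = 1/(-76) - 38141/1235850 = -1/76 - 38141/1235850 = -2067283/46962300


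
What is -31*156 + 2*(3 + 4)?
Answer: -4822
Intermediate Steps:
-31*156 + 2*(3 + 4) = -4836 + 2*7 = -4836 + 14 = -4822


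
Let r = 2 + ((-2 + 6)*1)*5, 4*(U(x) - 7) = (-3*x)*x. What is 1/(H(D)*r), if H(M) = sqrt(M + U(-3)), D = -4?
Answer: -I*sqrt(15)/165 ≈ -0.023473*I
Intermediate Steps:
U(x) = 7 - 3*x**2/4 (U(x) = 7 + ((-3*x)*x)/4 = 7 + (-3*x**2)/4 = 7 - 3*x**2/4)
H(M) = sqrt(1/4 + M) (H(M) = sqrt(M + (7 - 3/4*(-3)**2)) = sqrt(M + (7 - 3/4*9)) = sqrt(M + (7 - 27/4)) = sqrt(M + 1/4) = sqrt(1/4 + M))
r = 22 (r = 2 + (4*1)*5 = 2 + 4*5 = 2 + 20 = 22)
1/(H(D)*r) = 1/((sqrt(1 + 4*(-4))/2)*22) = (1/22)/(sqrt(1 - 16)/2) = (1/22)/(sqrt(-15)/2) = (1/22)/((I*sqrt(15))/2) = (1/22)/(I*sqrt(15)/2) = -2*I*sqrt(15)/15*(1/22) = -I*sqrt(15)/165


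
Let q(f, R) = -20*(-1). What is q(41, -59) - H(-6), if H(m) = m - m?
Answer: 20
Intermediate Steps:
q(f, R) = 20
H(m) = 0
q(41, -59) - H(-6) = 20 - 1*0 = 20 + 0 = 20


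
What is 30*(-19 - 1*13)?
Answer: -960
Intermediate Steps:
30*(-19 - 1*13) = 30*(-19 - 13) = 30*(-32) = -960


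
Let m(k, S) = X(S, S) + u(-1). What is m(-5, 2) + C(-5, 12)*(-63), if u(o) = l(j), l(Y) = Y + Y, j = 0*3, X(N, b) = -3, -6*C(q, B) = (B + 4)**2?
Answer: 2685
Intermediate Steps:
C(q, B) = -(4 + B)**2/6 (C(q, B) = -(B + 4)**2/6 = -(4 + B)**2/6)
j = 0
l(Y) = 2*Y
u(o) = 0 (u(o) = 2*0 = 0)
m(k, S) = -3 (m(k, S) = -3 + 0 = -3)
m(-5, 2) + C(-5, 12)*(-63) = -3 - (4 + 12)**2/6*(-63) = -3 - 1/6*16**2*(-63) = -3 - 1/6*256*(-63) = -3 - 128/3*(-63) = -3 + 2688 = 2685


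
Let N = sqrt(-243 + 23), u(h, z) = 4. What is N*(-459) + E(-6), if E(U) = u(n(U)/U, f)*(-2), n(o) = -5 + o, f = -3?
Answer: -8 - 918*I*sqrt(55) ≈ -8.0 - 6808.1*I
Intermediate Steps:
N = 2*I*sqrt(55) (N = sqrt(-220) = 2*I*sqrt(55) ≈ 14.832*I)
E(U) = -8 (E(U) = 4*(-2) = -8)
N*(-459) + E(-6) = (2*I*sqrt(55))*(-459) - 8 = -918*I*sqrt(55) - 8 = -8 - 918*I*sqrt(55)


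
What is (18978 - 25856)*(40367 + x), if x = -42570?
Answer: 15152234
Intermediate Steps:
(18978 - 25856)*(40367 + x) = (18978 - 25856)*(40367 - 42570) = -6878*(-2203) = 15152234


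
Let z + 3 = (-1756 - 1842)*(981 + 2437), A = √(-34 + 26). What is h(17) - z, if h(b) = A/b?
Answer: 12297967 + 2*I*√2/17 ≈ 1.2298e+7 + 0.16638*I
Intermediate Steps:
A = 2*I*√2 (A = √(-8) = 2*I*√2 ≈ 2.8284*I)
h(b) = 2*I*√2/b (h(b) = (2*I*√2)/b = 2*I*√2/b)
z = -12297967 (z = -3 + (-1756 - 1842)*(981 + 2437) = -3 - 3598*3418 = -3 - 12297964 = -12297967)
h(17) - z = 2*I*√2/17 - 1*(-12297967) = 2*I*√2*(1/17) + 12297967 = 2*I*√2/17 + 12297967 = 12297967 + 2*I*√2/17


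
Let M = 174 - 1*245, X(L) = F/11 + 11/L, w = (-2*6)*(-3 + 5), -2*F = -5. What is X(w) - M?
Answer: 18683/264 ≈ 70.769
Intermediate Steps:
F = 5/2 (F = -½*(-5) = 5/2 ≈ 2.5000)
w = -24 (w = -12*2 = -24)
X(L) = 5/22 + 11/L (X(L) = (5/2)/11 + 11/L = (5/2)*(1/11) + 11/L = 5/22 + 11/L)
M = -71 (M = 174 - 245 = -71)
X(w) - M = (5/22 + 11/(-24)) - 1*(-71) = (5/22 + 11*(-1/24)) + 71 = (5/22 - 11/24) + 71 = -61/264 + 71 = 18683/264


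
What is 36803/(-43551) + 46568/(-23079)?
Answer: -959153135/335037843 ≈ -2.8628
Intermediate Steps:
36803/(-43551) + 46568/(-23079) = 36803*(-1/43551) + 46568*(-1/23079) = -36803/43551 - 46568/23079 = -959153135/335037843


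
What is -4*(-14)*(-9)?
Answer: -504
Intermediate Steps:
-4*(-14)*(-9) = 56*(-9) = -504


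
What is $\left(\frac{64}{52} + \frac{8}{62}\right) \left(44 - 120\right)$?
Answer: $- \frac{41648}{403} \approx -103.34$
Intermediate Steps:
$\left(\frac{64}{52} + \frac{8}{62}\right) \left(44 - 120\right) = \left(64 \cdot \frac{1}{52} + 8 \cdot \frac{1}{62}\right) \left(-76\right) = \left(\frac{16}{13} + \frac{4}{31}\right) \left(-76\right) = \frac{548}{403} \left(-76\right) = - \frac{41648}{403}$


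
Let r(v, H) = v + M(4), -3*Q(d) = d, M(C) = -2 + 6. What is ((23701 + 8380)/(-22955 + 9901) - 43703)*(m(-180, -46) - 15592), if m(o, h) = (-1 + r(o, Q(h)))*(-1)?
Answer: 8794736027845/13054 ≈ 6.7372e+8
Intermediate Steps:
M(C) = 4
Q(d) = -d/3
r(v, H) = 4 + v (r(v, H) = v + 4 = 4 + v)
m(o, h) = -3 - o (m(o, h) = (-1 + (4 + o))*(-1) = (3 + o)*(-1) = -3 - o)
((23701 + 8380)/(-22955 + 9901) - 43703)*(m(-180, -46) - 15592) = ((23701 + 8380)/(-22955 + 9901) - 43703)*((-3 - 1*(-180)) - 15592) = (32081/(-13054) - 43703)*((-3 + 180) - 15592) = (32081*(-1/13054) - 43703)*(177 - 15592) = (-32081/13054 - 43703)*(-15415) = -570531043/13054*(-15415) = 8794736027845/13054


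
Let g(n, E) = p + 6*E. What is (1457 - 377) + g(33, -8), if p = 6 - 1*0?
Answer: 1038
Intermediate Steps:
p = 6 (p = 6 + 0 = 6)
g(n, E) = 6 + 6*E
(1457 - 377) + g(33, -8) = (1457 - 377) + (6 + 6*(-8)) = 1080 + (6 - 48) = 1080 - 42 = 1038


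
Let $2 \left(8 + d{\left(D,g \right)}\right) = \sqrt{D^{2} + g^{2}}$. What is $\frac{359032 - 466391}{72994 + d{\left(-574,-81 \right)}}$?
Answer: $- \frac{31342815896}{21307488747} + \frac{214718 \sqrt{336037}}{21307488747} \approx -1.4651$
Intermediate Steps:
$d{\left(D,g \right)} = -8 + \frac{\sqrt{D^{2} + g^{2}}}{2}$
$\frac{359032 - 466391}{72994 + d{\left(-574,-81 \right)}} = \frac{359032 - 466391}{72994 - \left(8 - \frac{\sqrt{\left(-574\right)^{2} + \left(-81\right)^{2}}}{2}\right)} = - \frac{107359}{72994 - \left(8 - \frac{\sqrt{329476 + 6561}}{2}\right)} = - \frac{107359}{72994 - \left(8 - \frac{\sqrt{336037}}{2}\right)} = - \frac{107359}{72986 + \frac{\sqrt{336037}}{2}}$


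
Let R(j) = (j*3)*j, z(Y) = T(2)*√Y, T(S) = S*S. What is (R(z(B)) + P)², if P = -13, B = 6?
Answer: 75625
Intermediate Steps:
T(S) = S²
z(Y) = 4*√Y (z(Y) = 2²*√Y = 4*√Y)
R(j) = 3*j² (R(j) = (3*j)*j = 3*j²)
(R(z(B)) + P)² = (3*(4*√6)² - 13)² = (3*96 - 13)² = (288 - 13)² = 275² = 75625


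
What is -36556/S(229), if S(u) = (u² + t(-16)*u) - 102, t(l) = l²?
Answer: -988/2999 ≈ -0.32944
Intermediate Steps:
S(u) = -102 + u² + 256*u (S(u) = (u² + (-16)²*u) - 102 = (u² + 256*u) - 102 = -102 + u² + 256*u)
-36556/S(229) = -36556/(-102 + 229² + 256*229) = -36556/(-102 + 52441 + 58624) = -36556/110963 = -36556*1/110963 = -988/2999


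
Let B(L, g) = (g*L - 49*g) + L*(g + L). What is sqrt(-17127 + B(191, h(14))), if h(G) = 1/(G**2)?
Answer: sqrt(3793717)/14 ≈ 139.12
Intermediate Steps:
h(G) = G**(-2)
B(L, g) = -49*g + L*g + L*(L + g) (B(L, g) = (L*g - 49*g) + L*(L + g) = (-49*g + L*g) + L*(L + g) = -49*g + L*g + L*(L + g))
sqrt(-17127 + B(191, h(14))) = sqrt(-17127 + (191**2 - 49/14**2 + 2*191/14**2)) = sqrt(-17127 + (36481 - 49*1/196 + 2*191*(1/196))) = sqrt(-17127 + (36481 - 1/4 + 191/98)) = sqrt(-17127 + 7150609/196) = sqrt(3793717/196) = sqrt(3793717)/14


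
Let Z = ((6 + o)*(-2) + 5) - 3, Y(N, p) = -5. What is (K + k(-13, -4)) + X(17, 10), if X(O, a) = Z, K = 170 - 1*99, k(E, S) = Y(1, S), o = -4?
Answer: 64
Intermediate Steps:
k(E, S) = -5
K = 71 (K = 170 - 99 = 71)
Z = -2 (Z = ((6 - 4)*(-2) + 5) - 3 = (2*(-2) + 5) - 3 = (-4 + 5) - 3 = 1 - 3 = -2)
X(O, a) = -2
(K + k(-13, -4)) + X(17, 10) = (71 - 5) - 2 = 66 - 2 = 64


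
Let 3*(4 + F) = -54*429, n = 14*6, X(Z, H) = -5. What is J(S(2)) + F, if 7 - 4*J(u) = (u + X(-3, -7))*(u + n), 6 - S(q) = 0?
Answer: -30987/4 ≈ -7746.8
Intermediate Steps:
S(q) = 6 (S(q) = 6 - 1*0 = 6 + 0 = 6)
n = 84
J(u) = 7/4 - (-5 + u)*(84 + u)/4 (J(u) = 7/4 - (u - 5)*(u + 84)/4 = 7/4 - (-5 + u)*(84 + u)/4)
F = -7726 (F = -4 + (-54*429)/3 = -4 + (⅓)*(-23166) = -4 - 7722 = -7726)
J(S(2)) + F = (427/4 - 79/4*6 - ¼*6²) - 7726 = (427/4 - 237/2 - ¼*36) - 7726 = (427/4 - 237/2 - 9) - 7726 = -83/4 - 7726 = -30987/4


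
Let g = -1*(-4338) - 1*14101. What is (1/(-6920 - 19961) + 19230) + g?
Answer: 254482426/26881 ≈ 9467.0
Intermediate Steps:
g = -9763 (g = 4338 - 14101 = -9763)
(1/(-6920 - 19961) + 19230) + g = (1/(-6920 - 19961) + 19230) - 9763 = (1/(-26881) + 19230) - 9763 = (-1/26881 + 19230) - 9763 = 516921629/26881 - 9763 = 254482426/26881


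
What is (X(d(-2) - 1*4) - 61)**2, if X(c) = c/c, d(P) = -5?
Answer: 3600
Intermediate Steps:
X(c) = 1
(X(d(-2) - 1*4) - 61)**2 = (1 - 61)**2 = (-60)**2 = 3600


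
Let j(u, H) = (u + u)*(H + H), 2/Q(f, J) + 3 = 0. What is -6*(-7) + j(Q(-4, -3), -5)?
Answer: 166/3 ≈ 55.333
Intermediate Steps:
Q(f, J) = -⅔ (Q(f, J) = 2/(-3 + 0) = 2/(-3) = 2*(-⅓) = -⅔)
j(u, H) = 4*H*u (j(u, H) = (2*u)*(2*H) = 4*H*u)
-6*(-7) + j(Q(-4, -3), -5) = -6*(-7) + 4*(-5)*(-⅔) = 42 + 40/3 = 166/3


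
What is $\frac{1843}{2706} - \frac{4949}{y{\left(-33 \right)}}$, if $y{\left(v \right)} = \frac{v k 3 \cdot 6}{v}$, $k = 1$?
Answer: $- \frac{1113235}{4059} \approx -274.26$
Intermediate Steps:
$y{\left(v \right)} = 18$ ($y{\left(v \right)} = \frac{v 1 \cdot 3 \cdot 6}{v} = \frac{v 3 \cdot 6}{v} = \frac{3 v 6}{v} = \frac{18 v}{v} = 18$)
$\frac{1843}{2706} - \frac{4949}{y{\left(-33 \right)}} = \frac{1843}{2706} - \frac{4949}{18} = - \frac{1113235}{4059}$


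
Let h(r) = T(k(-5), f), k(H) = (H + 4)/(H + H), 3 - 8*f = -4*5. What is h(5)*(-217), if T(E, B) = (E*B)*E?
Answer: -4991/800 ≈ -6.2387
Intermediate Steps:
f = 23/8 (f = 3/8 - (-1)*5/2 = 3/8 - ⅛*(-20) = 3/8 + 5/2 = 23/8 ≈ 2.8750)
k(H) = (4 + H)/(2*H) (k(H) = (4 + H)/((2*H)) = (4 + H)*(1/(2*H)) = (4 + H)/(2*H))
T(E, B) = B*E² (T(E, B) = (B*E)*E = B*E²)
h(r) = 23/800 (h(r) = 23*((½)*(4 - 5)/(-5))²/8 = 23*((½)*(-⅕)*(-1))²/8 = 23*(⅒)²/8 = (23/8)*(1/100) = 23/800)
h(5)*(-217) = (23/800)*(-217) = -4991/800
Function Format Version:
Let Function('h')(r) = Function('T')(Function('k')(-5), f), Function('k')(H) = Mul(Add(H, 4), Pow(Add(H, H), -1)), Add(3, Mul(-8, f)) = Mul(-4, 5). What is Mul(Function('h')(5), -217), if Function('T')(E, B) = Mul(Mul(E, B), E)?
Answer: Rational(-4991, 800) ≈ -6.2387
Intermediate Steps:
f = Rational(23, 8) (f = Add(Rational(3, 8), Mul(Rational(-1, 8), Mul(-4, 5))) = Add(Rational(3, 8), Mul(Rational(-1, 8), -20)) = Add(Rational(3, 8), Rational(5, 2)) = Rational(23, 8) ≈ 2.8750)
Function('k')(H) = Mul(Rational(1, 2), Pow(H, -1), Add(4, H)) (Function('k')(H) = Mul(Add(4, H), Pow(Mul(2, H), -1)) = Mul(Add(4, H), Mul(Rational(1, 2), Pow(H, -1))) = Mul(Rational(1, 2), Pow(H, -1), Add(4, H)))
Function('T')(E, B) = Mul(B, Pow(E, 2)) (Function('T')(E, B) = Mul(Mul(B, E), E) = Mul(B, Pow(E, 2)))
Function('h')(r) = Rational(23, 800) (Function('h')(r) = Mul(Rational(23, 8), Pow(Mul(Rational(1, 2), Pow(-5, -1), Add(4, -5)), 2)) = Mul(Rational(23, 8), Pow(Mul(Rational(1, 2), Rational(-1, 5), -1), 2)) = Mul(Rational(23, 8), Pow(Rational(1, 10), 2)) = Mul(Rational(23, 8), Rational(1, 100)) = Rational(23, 800))
Mul(Function('h')(5), -217) = Mul(Rational(23, 800), -217) = Rational(-4991, 800)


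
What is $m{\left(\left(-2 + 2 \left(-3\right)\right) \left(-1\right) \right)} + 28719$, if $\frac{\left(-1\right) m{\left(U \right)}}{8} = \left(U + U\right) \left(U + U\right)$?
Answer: $26671$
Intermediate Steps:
$m{\left(U \right)} = - 32 U^{2}$ ($m{\left(U \right)} = - 8 \left(U + U\right) \left(U + U\right) = - 8 \cdot 2 U 2 U = - 8 \cdot 4 U^{2} = - 32 U^{2}$)
$m{\left(\left(-2 + 2 \left(-3\right)\right) \left(-1\right) \right)} + 28719 = - 32 \left(\left(-2 + 2 \left(-3\right)\right) \left(-1\right)\right)^{2} + 28719 = - 32 \left(\left(-2 - 6\right) \left(-1\right)\right)^{2} + 28719 = - 32 \left(\left(-8\right) \left(-1\right)\right)^{2} + 28719 = - 32 \cdot 8^{2} + 28719 = \left(-32\right) 64 + 28719 = -2048 + 28719 = 26671$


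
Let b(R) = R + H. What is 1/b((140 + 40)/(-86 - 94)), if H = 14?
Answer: 1/13 ≈ 0.076923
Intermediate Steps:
b(R) = 14 + R (b(R) = R + 14 = 14 + R)
1/b((140 + 40)/(-86 - 94)) = 1/(14 + (140 + 40)/(-86 - 94)) = 1/(14 + 180/(-180)) = 1/(14 + 180*(-1/180)) = 1/(14 - 1) = 1/13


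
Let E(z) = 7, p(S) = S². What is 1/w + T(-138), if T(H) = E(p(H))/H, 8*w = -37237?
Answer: -11381/223422 ≈ -0.050940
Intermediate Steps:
w = -37237/8 (w = (⅛)*(-37237) = -37237/8 ≈ -4654.6)
T(H) = 7/H
1/w + T(-138) = 1/(-37237/8) + 7/(-138) = -8/37237 + 7*(-1/138) = -8/37237 - 7/138 = -11381/223422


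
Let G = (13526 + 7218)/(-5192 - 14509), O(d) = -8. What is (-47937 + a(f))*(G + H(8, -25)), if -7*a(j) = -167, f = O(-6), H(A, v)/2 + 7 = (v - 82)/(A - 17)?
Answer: -19216620032/45969 ≈ -4.1803e+5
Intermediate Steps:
H(A, v) = -14 + 2*(-82 + v)/(-17 + A) (H(A, v) = -14 + 2*((v - 82)/(A - 17)) = -14 + 2*((-82 + v)/(-17 + A)) = -14 + 2*(-82 + v)/(-17 + A))
G = -20744/19701 (G = 20744/(-19701) = 20744*(-1/19701) = -20744/19701 ≈ -1.0529)
f = -8
a(j) = 167/7 (a(j) = -⅐*(-167) = 167/7)
(-47937 + a(f))*(G + H(8, -25)) = (-47937 + 167/7)*(-20744/19701 + 2*(37 - 25 - 7*8)/(-17 + 8)) = -335392*(-20744/19701 + 2*(37 - 25 - 56)/(-9))/7 = -335392*(-20744/19701 + 2*(-⅑)*(-44))/7 = -335392*(-20744/19701 + 88/9)/7 = -335392/7*57296/6567 = -19216620032/45969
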